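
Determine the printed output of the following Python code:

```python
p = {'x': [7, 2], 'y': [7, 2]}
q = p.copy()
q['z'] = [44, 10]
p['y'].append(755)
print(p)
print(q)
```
{'x': [7, 2], 'y': [7, 2, 755]}
{'x': [7, 2], 'y': [7, 2, 755], 'z': [44, 10]}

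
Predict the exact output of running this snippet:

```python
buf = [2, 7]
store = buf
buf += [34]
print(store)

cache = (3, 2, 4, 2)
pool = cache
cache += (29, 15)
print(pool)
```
[2, 7, 34]
(3, 2, 4, 2)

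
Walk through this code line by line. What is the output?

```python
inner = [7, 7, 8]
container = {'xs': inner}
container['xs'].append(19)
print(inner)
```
[7, 7, 8, 19]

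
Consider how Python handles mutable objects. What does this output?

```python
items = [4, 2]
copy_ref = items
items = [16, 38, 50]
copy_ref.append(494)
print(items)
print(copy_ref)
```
[16, 38, 50]
[4, 2, 494]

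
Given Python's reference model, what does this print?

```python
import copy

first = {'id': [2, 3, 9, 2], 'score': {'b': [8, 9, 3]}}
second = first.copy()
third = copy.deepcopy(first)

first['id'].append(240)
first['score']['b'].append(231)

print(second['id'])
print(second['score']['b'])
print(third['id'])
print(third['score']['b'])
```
[2, 3, 9, 2, 240]
[8, 9, 3, 231]
[2, 3, 9, 2]
[8, 9, 3]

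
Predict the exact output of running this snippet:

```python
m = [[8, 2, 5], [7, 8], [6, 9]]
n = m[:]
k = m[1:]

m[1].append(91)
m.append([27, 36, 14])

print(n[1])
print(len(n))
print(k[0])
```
[7, 8, 91]
3
[7, 8, 91]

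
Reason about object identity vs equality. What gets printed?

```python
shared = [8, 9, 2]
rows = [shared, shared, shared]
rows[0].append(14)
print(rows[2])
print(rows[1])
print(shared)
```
[8, 9, 2, 14]
[8, 9, 2, 14]
[8, 9, 2, 14]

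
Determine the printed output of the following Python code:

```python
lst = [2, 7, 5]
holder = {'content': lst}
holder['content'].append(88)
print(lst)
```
[2, 7, 5, 88]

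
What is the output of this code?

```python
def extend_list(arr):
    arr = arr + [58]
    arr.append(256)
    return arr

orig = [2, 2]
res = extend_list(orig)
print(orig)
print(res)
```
[2, 2]
[2, 2, 58, 256]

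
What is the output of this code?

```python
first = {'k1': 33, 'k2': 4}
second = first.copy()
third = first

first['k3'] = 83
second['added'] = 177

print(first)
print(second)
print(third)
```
{'k1': 33, 'k2': 4, 'k3': 83}
{'k1': 33, 'k2': 4, 'added': 177}
{'k1': 33, 'k2': 4, 'k3': 83}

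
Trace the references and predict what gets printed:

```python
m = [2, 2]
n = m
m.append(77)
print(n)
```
[2, 2, 77]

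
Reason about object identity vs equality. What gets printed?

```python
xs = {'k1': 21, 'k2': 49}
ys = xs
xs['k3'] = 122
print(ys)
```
{'k1': 21, 'k2': 49, 'k3': 122}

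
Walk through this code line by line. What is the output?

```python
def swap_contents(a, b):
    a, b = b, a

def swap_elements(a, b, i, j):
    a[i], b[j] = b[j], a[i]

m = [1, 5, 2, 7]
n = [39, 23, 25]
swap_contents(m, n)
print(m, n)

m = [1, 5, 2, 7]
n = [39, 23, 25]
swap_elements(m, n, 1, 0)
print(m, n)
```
[1, 5, 2, 7] [39, 23, 25]
[1, 39, 2, 7] [5, 23, 25]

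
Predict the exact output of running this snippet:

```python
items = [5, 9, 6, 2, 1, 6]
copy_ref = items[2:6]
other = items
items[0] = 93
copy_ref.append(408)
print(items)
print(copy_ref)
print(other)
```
[93, 9, 6, 2, 1, 6]
[6, 2, 1, 6, 408]
[93, 9, 6, 2, 1, 6]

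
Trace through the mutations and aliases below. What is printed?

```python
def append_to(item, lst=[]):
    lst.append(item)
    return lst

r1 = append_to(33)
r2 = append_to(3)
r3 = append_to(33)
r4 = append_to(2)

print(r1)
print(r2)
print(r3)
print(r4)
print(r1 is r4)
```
[33, 3, 33, 2]
[33, 3, 33, 2]
[33, 3, 33, 2]
[33, 3, 33, 2]
True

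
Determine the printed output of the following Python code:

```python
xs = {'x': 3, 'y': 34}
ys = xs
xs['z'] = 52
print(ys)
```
{'x': 3, 'y': 34, 'z': 52}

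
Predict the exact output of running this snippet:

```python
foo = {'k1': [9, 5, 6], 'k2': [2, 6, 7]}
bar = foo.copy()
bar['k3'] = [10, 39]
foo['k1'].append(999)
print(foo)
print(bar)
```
{'k1': [9, 5, 6, 999], 'k2': [2, 6, 7]}
{'k1': [9, 5, 6, 999], 'k2': [2, 6, 7], 'k3': [10, 39]}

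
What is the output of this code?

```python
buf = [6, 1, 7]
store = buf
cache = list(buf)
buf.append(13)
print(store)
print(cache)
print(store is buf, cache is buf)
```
[6, 1, 7, 13]
[6, 1, 7]
True False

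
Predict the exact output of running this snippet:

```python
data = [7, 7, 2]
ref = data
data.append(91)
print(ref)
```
[7, 7, 2, 91]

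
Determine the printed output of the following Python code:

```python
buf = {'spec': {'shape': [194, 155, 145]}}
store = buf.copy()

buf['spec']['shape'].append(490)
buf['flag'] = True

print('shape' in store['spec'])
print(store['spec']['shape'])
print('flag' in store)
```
True
[194, 155, 145, 490]
False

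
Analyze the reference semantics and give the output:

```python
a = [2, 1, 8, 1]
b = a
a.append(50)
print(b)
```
[2, 1, 8, 1, 50]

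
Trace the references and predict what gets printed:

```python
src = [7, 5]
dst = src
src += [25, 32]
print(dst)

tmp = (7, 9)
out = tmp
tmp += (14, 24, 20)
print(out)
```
[7, 5, 25, 32]
(7, 9)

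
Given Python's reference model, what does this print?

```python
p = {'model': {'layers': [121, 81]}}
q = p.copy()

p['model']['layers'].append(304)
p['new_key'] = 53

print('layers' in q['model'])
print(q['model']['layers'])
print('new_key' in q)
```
True
[121, 81, 304]
False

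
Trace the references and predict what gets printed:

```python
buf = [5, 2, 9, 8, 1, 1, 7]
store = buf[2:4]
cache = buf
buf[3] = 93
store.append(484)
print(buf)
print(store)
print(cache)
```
[5, 2, 9, 93, 1, 1, 7]
[9, 8, 484]
[5, 2, 9, 93, 1, 1, 7]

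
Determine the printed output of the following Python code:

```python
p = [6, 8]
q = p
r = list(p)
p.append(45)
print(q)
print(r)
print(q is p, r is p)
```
[6, 8, 45]
[6, 8]
True False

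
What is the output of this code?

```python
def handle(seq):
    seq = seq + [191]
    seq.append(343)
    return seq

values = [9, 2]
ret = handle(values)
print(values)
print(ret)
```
[9, 2]
[9, 2, 191, 343]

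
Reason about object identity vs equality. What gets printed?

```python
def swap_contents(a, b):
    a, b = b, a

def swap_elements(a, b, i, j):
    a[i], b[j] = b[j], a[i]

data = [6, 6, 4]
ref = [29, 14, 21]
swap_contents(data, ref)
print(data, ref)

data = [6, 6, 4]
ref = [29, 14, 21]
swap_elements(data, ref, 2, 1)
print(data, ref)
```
[6, 6, 4] [29, 14, 21]
[6, 6, 14] [29, 4, 21]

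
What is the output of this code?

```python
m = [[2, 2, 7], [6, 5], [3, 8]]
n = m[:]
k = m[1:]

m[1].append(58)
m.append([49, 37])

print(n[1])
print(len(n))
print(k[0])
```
[6, 5, 58]
3
[6, 5, 58]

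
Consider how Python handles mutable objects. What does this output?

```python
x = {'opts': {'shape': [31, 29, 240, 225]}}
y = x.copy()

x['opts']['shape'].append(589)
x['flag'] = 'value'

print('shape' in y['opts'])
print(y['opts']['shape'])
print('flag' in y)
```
True
[31, 29, 240, 225, 589]
False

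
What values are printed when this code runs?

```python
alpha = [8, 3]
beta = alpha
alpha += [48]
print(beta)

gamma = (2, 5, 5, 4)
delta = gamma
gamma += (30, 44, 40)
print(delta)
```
[8, 3, 48]
(2, 5, 5, 4)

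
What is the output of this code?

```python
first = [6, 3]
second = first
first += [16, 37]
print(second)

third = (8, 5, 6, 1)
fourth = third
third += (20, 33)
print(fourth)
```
[6, 3, 16, 37]
(8, 5, 6, 1)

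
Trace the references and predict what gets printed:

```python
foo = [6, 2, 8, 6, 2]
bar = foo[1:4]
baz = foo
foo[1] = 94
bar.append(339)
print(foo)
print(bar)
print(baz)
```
[6, 94, 8, 6, 2]
[2, 8, 6, 339]
[6, 94, 8, 6, 2]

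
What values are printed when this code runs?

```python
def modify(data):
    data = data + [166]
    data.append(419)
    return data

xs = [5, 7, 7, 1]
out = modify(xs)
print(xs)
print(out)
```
[5, 7, 7, 1]
[5, 7, 7, 1, 166, 419]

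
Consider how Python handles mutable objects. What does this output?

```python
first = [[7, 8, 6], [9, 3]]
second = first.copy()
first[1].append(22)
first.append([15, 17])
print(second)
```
[[7, 8, 6], [9, 3, 22]]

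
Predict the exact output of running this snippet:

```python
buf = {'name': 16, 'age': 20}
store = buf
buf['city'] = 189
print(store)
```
{'name': 16, 'age': 20, 'city': 189}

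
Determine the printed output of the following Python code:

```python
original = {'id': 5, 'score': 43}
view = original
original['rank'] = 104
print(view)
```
{'id': 5, 'score': 43, 'rank': 104}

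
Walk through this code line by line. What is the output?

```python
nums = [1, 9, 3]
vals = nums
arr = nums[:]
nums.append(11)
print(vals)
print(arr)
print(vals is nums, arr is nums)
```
[1, 9, 3, 11]
[1, 9, 3]
True False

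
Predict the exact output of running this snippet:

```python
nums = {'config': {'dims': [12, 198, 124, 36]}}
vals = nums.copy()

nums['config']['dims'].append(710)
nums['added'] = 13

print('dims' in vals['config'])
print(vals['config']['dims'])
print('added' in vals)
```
True
[12, 198, 124, 36, 710]
False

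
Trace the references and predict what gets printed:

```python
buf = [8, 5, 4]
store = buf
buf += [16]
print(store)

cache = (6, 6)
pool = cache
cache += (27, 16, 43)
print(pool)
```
[8, 5, 4, 16]
(6, 6)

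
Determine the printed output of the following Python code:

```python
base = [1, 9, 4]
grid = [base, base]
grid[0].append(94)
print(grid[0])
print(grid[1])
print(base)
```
[1, 9, 4, 94]
[1, 9, 4, 94]
[1, 9, 4, 94]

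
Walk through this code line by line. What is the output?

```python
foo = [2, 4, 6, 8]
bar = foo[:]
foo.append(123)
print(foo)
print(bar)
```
[2, 4, 6, 8, 123]
[2, 4, 6, 8]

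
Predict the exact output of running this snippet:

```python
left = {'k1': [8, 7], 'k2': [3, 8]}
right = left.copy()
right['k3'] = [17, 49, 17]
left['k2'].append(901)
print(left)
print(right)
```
{'k1': [8, 7], 'k2': [3, 8, 901]}
{'k1': [8, 7], 'k2': [3, 8, 901], 'k3': [17, 49, 17]}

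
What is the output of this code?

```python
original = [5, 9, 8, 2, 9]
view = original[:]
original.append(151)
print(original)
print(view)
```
[5, 9, 8, 2, 9, 151]
[5, 9, 8, 2, 9]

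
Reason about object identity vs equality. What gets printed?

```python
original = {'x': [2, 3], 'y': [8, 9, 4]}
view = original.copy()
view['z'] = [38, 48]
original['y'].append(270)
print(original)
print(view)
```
{'x': [2, 3], 'y': [8, 9, 4, 270]}
{'x': [2, 3], 'y': [8, 9, 4, 270], 'z': [38, 48]}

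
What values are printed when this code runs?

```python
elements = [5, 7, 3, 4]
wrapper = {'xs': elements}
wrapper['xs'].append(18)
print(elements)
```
[5, 7, 3, 4, 18]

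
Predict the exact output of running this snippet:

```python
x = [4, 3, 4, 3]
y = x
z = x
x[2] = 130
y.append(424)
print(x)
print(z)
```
[4, 3, 130, 3, 424]
[4, 3, 130, 3, 424]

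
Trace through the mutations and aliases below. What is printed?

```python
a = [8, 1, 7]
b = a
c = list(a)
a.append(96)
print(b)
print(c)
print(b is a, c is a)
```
[8, 1, 7, 96]
[8, 1, 7]
True False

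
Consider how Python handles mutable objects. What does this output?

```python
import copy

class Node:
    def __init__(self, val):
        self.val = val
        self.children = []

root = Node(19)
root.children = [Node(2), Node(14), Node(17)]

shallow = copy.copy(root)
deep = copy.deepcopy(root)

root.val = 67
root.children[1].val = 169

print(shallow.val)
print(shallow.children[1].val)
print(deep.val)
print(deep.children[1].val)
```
19
169
19
14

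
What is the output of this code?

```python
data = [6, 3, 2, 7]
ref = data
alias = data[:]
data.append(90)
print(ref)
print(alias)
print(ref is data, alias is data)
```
[6, 3, 2, 7, 90]
[6, 3, 2, 7]
True False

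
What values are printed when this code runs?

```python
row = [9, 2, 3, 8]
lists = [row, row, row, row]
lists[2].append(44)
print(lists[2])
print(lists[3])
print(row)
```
[9, 2, 3, 8, 44]
[9, 2, 3, 8, 44]
[9, 2, 3, 8, 44]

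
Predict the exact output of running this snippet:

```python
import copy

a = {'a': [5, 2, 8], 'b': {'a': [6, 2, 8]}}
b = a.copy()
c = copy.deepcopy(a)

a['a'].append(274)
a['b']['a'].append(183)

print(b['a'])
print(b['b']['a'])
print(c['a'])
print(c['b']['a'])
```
[5, 2, 8, 274]
[6, 2, 8, 183]
[5, 2, 8]
[6, 2, 8]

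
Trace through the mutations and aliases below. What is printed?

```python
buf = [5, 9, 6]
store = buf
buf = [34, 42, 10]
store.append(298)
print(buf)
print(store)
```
[34, 42, 10]
[5, 9, 6, 298]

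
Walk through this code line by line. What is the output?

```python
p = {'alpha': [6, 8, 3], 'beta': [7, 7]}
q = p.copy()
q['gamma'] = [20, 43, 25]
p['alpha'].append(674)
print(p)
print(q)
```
{'alpha': [6, 8, 3, 674], 'beta': [7, 7]}
{'alpha': [6, 8, 3, 674], 'beta': [7, 7], 'gamma': [20, 43, 25]}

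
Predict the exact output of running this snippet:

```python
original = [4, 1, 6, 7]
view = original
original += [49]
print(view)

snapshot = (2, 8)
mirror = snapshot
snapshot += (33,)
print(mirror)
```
[4, 1, 6, 7, 49]
(2, 8)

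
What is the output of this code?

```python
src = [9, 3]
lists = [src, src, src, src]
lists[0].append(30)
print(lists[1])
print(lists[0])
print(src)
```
[9, 3, 30]
[9, 3, 30]
[9, 3, 30]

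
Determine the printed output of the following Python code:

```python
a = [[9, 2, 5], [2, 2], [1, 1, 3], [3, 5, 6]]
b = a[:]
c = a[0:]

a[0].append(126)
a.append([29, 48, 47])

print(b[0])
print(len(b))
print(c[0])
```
[9, 2, 5, 126]
4
[9, 2, 5, 126]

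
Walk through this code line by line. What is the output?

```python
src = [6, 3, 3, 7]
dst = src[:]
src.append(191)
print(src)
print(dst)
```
[6, 3, 3, 7, 191]
[6, 3, 3, 7]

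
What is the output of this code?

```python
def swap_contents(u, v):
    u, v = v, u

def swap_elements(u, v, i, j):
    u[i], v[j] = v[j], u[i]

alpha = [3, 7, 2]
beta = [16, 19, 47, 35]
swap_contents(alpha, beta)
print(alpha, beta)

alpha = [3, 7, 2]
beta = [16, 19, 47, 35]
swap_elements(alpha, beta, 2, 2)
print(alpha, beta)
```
[3, 7, 2] [16, 19, 47, 35]
[3, 7, 47] [16, 19, 2, 35]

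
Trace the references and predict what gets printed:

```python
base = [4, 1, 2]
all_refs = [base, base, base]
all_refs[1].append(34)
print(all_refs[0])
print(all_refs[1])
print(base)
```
[4, 1, 2, 34]
[4, 1, 2, 34]
[4, 1, 2, 34]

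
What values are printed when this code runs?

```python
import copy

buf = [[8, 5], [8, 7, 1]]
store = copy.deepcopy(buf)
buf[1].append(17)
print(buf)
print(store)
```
[[8, 5], [8, 7, 1, 17]]
[[8, 5], [8, 7, 1]]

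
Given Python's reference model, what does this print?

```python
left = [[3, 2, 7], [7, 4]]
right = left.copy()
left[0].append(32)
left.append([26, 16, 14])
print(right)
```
[[3, 2, 7, 32], [7, 4]]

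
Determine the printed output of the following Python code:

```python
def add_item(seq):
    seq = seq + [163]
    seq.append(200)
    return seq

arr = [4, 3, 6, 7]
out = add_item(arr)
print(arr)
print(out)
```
[4, 3, 6, 7]
[4, 3, 6, 7, 163, 200]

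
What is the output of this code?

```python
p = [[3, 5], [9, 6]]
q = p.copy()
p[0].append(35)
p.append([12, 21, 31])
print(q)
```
[[3, 5, 35], [9, 6]]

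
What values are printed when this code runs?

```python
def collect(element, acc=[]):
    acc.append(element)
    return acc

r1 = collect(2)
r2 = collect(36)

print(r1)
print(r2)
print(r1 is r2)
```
[2, 36]
[2, 36]
True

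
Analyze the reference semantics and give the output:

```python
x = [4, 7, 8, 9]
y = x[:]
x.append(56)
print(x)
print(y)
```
[4, 7, 8, 9, 56]
[4, 7, 8, 9]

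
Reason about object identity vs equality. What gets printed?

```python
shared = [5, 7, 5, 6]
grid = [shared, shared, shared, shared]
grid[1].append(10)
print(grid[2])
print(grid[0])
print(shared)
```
[5, 7, 5, 6, 10]
[5, 7, 5, 6, 10]
[5, 7, 5, 6, 10]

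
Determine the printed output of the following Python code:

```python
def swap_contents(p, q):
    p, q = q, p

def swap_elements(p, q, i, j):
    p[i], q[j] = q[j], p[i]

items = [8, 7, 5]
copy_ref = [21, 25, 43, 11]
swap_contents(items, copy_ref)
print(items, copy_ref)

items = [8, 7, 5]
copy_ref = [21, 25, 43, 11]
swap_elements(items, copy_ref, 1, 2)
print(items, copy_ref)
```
[8, 7, 5] [21, 25, 43, 11]
[8, 43, 5] [21, 25, 7, 11]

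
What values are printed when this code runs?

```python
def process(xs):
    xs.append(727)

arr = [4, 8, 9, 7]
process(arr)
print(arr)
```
[4, 8, 9, 7, 727]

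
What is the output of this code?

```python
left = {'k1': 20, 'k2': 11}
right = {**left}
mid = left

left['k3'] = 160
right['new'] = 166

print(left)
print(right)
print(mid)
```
{'k1': 20, 'k2': 11, 'k3': 160}
{'k1': 20, 'k2': 11, 'new': 166}
{'k1': 20, 'k2': 11, 'k3': 160}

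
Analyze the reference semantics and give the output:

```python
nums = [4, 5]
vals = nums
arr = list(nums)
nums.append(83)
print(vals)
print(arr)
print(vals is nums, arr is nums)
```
[4, 5, 83]
[4, 5]
True False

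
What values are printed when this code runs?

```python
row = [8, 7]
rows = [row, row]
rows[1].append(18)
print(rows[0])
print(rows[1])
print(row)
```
[8, 7, 18]
[8, 7, 18]
[8, 7, 18]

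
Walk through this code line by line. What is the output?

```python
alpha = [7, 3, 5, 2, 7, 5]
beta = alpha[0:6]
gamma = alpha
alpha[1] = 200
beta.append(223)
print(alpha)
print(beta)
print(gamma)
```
[7, 200, 5, 2, 7, 5]
[7, 3, 5, 2, 7, 5, 223]
[7, 200, 5, 2, 7, 5]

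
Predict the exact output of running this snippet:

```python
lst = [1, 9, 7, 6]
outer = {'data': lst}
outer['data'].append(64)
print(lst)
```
[1, 9, 7, 6, 64]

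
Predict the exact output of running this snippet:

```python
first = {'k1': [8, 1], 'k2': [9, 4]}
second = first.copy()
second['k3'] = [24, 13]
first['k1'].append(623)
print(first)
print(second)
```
{'k1': [8, 1, 623], 'k2': [9, 4]}
{'k1': [8, 1, 623], 'k2': [9, 4], 'k3': [24, 13]}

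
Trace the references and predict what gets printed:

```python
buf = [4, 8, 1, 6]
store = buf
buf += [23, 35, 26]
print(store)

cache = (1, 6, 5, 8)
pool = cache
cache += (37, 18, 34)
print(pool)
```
[4, 8, 1, 6, 23, 35, 26]
(1, 6, 5, 8)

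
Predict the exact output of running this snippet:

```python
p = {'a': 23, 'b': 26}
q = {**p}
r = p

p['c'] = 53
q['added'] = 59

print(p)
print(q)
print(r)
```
{'a': 23, 'b': 26, 'c': 53}
{'a': 23, 'b': 26, 'added': 59}
{'a': 23, 'b': 26, 'c': 53}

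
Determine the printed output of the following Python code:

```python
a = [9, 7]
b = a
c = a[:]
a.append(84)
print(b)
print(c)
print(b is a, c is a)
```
[9, 7, 84]
[9, 7]
True False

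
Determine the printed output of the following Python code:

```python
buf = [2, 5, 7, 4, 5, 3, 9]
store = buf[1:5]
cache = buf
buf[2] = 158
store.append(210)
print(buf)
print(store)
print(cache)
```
[2, 5, 158, 4, 5, 3, 9]
[5, 7, 4, 5, 210]
[2, 5, 158, 4, 5, 3, 9]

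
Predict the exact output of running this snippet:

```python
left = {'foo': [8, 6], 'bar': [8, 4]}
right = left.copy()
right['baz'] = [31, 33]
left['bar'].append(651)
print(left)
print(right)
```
{'foo': [8, 6], 'bar': [8, 4, 651]}
{'foo': [8, 6], 'bar': [8, 4, 651], 'baz': [31, 33]}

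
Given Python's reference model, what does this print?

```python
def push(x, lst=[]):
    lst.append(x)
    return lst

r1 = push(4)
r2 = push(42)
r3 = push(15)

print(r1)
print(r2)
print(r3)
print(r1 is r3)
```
[4, 42, 15]
[4, 42, 15]
[4, 42, 15]
True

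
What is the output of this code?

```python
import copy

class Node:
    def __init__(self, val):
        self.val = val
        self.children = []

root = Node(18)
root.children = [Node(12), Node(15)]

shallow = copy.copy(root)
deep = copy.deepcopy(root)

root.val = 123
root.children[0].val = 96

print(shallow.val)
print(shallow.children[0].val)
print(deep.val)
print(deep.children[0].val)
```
18
96
18
12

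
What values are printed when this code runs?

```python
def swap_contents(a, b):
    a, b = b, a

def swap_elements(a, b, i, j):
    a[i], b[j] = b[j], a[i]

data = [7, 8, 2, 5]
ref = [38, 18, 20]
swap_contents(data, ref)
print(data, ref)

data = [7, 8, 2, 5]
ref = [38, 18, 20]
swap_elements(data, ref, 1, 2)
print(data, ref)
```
[7, 8, 2, 5] [38, 18, 20]
[7, 20, 2, 5] [38, 18, 8]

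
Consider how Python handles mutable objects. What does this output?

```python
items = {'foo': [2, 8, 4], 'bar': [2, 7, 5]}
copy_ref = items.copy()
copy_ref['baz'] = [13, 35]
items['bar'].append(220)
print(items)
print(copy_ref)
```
{'foo': [2, 8, 4], 'bar': [2, 7, 5, 220]}
{'foo': [2, 8, 4], 'bar': [2, 7, 5, 220], 'baz': [13, 35]}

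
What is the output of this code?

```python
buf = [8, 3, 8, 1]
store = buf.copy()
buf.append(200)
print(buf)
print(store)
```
[8, 3, 8, 1, 200]
[8, 3, 8, 1]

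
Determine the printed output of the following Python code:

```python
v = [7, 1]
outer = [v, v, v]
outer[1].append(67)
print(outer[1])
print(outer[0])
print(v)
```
[7, 1, 67]
[7, 1, 67]
[7, 1, 67]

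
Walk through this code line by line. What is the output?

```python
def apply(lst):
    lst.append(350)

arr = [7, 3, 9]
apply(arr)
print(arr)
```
[7, 3, 9, 350]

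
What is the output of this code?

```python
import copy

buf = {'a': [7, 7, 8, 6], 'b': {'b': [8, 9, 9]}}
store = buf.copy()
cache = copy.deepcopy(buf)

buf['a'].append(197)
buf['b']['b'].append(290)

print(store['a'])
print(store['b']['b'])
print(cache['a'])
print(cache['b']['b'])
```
[7, 7, 8, 6, 197]
[8, 9, 9, 290]
[7, 7, 8, 6]
[8, 9, 9]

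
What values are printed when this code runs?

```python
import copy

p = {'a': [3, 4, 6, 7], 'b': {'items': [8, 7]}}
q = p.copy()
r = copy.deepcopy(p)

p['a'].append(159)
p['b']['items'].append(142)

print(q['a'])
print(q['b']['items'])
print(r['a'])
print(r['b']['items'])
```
[3, 4, 6, 7, 159]
[8, 7, 142]
[3, 4, 6, 7]
[8, 7]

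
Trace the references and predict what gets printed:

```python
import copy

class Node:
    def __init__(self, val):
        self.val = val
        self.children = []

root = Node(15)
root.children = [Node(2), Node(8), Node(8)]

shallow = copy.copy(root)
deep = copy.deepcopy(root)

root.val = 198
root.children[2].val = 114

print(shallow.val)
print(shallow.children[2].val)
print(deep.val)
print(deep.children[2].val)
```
15
114
15
8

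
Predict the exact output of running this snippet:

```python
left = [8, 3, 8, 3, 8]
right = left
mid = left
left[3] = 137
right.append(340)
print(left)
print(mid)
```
[8, 3, 8, 137, 8, 340]
[8, 3, 8, 137, 8, 340]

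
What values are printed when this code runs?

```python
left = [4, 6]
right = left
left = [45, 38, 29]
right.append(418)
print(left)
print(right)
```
[45, 38, 29]
[4, 6, 418]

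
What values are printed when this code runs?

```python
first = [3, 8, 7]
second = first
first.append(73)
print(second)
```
[3, 8, 7, 73]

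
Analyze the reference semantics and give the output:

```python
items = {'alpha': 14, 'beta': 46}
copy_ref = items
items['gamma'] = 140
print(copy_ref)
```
{'alpha': 14, 'beta': 46, 'gamma': 140}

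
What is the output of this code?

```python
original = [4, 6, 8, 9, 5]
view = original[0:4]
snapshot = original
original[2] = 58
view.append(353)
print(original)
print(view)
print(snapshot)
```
[4, 6, 58, 9, 5]
[4, 6, 8, 9, 353]
[4, 6, 58, 9, 5]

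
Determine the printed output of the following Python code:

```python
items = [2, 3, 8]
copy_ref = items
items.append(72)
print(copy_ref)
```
[2, 3, 8, 72]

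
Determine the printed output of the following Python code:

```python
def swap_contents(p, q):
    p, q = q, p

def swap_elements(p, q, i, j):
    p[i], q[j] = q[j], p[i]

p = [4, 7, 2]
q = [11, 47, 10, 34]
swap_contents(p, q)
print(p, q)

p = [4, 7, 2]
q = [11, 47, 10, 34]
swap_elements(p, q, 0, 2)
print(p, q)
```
[4, 7, 2] [11, 47, 10, 34]
[10, 7, 2] [11, 47, 4, 34]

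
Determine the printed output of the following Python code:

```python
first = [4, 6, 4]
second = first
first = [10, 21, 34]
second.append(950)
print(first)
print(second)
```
[10, 21, 34]
[4, 6, 4, 950]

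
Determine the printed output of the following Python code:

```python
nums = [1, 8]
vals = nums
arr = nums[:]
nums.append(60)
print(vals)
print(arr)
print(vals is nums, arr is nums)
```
[1, 8, 60]
[1, 8]
True False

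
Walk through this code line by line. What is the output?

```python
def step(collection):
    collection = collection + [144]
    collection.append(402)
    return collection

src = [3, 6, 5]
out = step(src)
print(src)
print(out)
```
[3, 6, 5]
[3, 6, 5, 144, 402]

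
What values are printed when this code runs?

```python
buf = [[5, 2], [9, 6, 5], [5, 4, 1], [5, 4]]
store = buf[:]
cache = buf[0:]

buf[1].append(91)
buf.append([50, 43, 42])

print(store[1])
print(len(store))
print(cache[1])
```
[9, 6, 5, 91]
4
[9, 6, 5, 91]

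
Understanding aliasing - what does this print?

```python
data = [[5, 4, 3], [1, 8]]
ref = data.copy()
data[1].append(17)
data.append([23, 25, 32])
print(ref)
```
[[5, 4, 3], [1, 8, 17]]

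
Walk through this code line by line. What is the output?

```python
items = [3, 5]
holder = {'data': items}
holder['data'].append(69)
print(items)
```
[3, 5, 69]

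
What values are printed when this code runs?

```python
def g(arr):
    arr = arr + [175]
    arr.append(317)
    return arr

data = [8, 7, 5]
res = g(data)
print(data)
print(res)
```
[8, 7, 5]
[8, 7, 5, 175, 317]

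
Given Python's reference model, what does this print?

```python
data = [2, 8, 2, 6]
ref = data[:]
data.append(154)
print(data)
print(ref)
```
[2, 8, 2, 6, 154]
[2, 8, 2, 6]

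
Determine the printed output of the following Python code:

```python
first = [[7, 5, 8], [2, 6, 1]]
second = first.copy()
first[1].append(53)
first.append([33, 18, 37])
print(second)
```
[[7, 5, 8], [2, 6, 1, 53]]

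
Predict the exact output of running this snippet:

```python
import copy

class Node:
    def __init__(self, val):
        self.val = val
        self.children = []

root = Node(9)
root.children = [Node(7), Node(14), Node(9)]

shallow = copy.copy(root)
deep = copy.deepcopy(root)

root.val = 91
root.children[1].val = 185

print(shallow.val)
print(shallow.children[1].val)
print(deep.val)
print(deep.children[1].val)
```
9
185
9
14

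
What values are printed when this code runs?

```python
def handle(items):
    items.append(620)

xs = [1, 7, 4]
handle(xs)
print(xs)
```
[1, 7, 4, 620]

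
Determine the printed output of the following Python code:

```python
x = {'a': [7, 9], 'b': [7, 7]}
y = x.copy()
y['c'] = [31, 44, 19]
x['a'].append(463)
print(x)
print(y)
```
{'a': [7, 9, 463], 'b': [7, 7]}
{'a': [7, 9, 463], 'b': [7, 7], 'c': [31, 44, 19]}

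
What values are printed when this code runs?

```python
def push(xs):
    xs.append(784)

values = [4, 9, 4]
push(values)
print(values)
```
[4, 9, 4, 784]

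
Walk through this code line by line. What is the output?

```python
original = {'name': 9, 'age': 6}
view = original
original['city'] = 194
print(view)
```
{'name': 9, 'age': 6, 'city': 194}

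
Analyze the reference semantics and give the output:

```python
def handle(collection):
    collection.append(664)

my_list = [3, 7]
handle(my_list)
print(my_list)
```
[3, 7, 664]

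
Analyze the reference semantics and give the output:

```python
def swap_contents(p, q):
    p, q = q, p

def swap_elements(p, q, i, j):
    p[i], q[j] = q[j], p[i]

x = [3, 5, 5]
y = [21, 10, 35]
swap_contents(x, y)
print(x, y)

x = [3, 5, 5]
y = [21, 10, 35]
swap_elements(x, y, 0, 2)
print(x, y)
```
[3, 5, 5] [21, 10, 35]
[35, 5, 5] [21, 10, 3]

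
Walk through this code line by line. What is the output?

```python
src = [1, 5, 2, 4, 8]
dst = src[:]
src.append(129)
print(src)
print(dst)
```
[1, 5, 2, 4, 8, 129]
[1, 5, 2, 4, 8]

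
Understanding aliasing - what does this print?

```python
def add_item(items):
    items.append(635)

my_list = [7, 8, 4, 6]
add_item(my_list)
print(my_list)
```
[7, 8, 4, 6, 635]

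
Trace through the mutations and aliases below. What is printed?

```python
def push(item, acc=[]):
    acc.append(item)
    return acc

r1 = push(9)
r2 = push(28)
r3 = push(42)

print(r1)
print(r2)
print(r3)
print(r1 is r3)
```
[9, 28, 42]
[9, 28, 42]
[9, 28, 42]
True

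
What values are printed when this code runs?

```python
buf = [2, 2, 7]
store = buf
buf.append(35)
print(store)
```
[2, 2, 7, 35]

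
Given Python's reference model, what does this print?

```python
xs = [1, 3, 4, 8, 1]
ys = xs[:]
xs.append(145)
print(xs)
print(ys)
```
[1, 3, 4, 8, 1, 145]
[1, 3, 4, 8, 1]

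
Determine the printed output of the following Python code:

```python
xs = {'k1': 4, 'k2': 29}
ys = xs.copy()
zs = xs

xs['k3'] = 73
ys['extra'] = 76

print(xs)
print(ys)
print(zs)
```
{'k1': 4, 'k2': 29, 'k3': 73}
{'k1': 4, 'k2': 29, 'extra': 76}
{'k1': 4, 'k2': 29, 'k3': 73}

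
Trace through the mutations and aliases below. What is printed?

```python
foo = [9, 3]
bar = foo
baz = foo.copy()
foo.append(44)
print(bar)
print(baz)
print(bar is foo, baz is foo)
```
[9, 3, 44]
[9, 3]
True False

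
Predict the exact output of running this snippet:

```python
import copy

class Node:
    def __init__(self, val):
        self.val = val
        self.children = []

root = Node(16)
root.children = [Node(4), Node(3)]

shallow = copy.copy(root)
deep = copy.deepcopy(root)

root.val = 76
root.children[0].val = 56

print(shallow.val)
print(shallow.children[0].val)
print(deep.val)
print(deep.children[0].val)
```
16
56
16
4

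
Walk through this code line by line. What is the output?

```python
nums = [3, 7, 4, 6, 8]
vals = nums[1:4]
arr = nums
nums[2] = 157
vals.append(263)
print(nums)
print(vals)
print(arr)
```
[3, 7, 157, 6, 8]
[7, 4, 6, 263]
[3, 7, 157, 6, 8]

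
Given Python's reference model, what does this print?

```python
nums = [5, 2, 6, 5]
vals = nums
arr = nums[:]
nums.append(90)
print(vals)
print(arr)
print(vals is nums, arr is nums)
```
[5, 2, 6, 5, 90]
[5, 2, 6, 5]
True False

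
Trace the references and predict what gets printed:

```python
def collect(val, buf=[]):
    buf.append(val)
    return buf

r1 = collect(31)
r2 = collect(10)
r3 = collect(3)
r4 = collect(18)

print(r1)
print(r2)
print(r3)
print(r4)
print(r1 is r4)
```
[31, 10, 3, 18]
[31, 10, 3, 18]
[31, 10, 3, 18]
[31, 10, 3, 18]
True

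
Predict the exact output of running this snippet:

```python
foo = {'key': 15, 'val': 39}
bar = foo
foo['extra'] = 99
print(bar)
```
{'key': 15, 'val': 39, 'extra': 99}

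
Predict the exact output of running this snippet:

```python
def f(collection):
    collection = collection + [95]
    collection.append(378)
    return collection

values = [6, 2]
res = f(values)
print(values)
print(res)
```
[6, 2]
[6, 2, 95, 378]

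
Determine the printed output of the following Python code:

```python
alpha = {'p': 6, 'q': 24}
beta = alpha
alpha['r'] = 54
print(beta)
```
{'p': 6, 'q': 24, 'r': 54}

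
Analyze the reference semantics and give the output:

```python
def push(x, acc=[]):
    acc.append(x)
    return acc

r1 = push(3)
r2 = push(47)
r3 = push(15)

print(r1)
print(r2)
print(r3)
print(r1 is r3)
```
[3, 47, 15]
[3, 47, 15]
[3, 47, 15]
True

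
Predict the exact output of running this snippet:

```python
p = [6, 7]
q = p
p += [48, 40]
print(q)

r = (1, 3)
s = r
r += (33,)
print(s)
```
[6, 7, 48, 40]
(1, 3)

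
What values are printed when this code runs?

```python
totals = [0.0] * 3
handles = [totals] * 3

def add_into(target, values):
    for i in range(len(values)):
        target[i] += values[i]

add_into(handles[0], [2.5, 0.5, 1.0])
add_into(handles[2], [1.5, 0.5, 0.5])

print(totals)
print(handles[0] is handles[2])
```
[4.0, 1.0, 1.5]
True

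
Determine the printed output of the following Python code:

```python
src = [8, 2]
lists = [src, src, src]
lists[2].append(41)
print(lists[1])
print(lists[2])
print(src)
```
[8, 2, 41]
[8, 2, 41]
[8, 2, 41]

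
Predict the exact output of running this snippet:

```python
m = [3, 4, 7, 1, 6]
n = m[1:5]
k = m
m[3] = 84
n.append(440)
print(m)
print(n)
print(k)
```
[3, 4, 7, 84, 6]
[4, 7, 1, 6, 440]
[3, 4, 7, 84, 6]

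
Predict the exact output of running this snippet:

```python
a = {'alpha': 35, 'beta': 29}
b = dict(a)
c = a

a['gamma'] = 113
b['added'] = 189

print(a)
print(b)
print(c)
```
{'alpha': 35, 'beta': 29, 'gamma': 113}
{'alpha': 35, 'beta': 29, 'added': 189}
{'alpha': 35, 'beta': 29, 'gamma': 113}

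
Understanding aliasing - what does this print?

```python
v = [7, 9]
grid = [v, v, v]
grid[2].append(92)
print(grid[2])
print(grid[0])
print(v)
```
[7, 9, 92]
[7, 9, 92]
[7, 9, 92]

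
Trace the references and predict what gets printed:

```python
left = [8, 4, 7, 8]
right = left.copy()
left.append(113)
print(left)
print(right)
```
[8, 4, 7, 8, 113]
[8, 4, 7, 8]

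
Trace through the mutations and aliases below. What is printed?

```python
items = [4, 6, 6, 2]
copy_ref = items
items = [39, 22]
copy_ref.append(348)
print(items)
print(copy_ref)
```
[39, 22]
[4, 6, 6, 2, 348]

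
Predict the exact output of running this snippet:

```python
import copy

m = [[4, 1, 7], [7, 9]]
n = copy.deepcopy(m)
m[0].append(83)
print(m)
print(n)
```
[[4, 1, 7, 83], [7, 9]]
[[4, 1, 7], [7, 9]]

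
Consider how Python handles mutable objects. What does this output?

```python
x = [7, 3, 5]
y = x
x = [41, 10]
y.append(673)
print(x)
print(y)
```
[41, 10]
[7, 3, 5, 673]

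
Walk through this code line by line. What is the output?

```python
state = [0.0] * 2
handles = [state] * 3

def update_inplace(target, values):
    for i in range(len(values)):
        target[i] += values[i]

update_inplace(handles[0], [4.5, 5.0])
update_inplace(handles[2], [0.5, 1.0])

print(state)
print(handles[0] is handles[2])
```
[5.0, 6.0]
True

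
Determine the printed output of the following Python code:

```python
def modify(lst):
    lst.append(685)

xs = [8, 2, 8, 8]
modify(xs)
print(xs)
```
[8, 2, 8, 8, 685]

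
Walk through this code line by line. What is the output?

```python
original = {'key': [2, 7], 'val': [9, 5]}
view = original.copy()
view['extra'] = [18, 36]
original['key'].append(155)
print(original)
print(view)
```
{'key': [2, 7, 155], 'val': [9, 5]}
{'key': [2, 7, 155], 'val': [9, 5], 'extra': [18, 36]}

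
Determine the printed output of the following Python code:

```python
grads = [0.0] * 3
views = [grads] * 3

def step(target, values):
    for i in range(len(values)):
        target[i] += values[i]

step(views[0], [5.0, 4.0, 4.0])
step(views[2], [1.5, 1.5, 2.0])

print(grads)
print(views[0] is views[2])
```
[6.5, 5.5, 6.0]
True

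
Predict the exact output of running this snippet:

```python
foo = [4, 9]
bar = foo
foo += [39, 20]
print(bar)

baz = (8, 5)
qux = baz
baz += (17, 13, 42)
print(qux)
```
[4, 9, 39, 20]
(8, 5)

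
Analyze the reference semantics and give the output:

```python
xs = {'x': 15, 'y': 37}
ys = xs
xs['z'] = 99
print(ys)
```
{'x': 15, 'y': 37, 'z': 99}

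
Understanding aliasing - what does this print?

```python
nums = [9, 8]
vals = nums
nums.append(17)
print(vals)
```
[9, 8, 17]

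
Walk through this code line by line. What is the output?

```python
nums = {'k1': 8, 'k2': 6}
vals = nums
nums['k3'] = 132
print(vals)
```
{'k1': 8, 'k2': 6, 'k3': 132}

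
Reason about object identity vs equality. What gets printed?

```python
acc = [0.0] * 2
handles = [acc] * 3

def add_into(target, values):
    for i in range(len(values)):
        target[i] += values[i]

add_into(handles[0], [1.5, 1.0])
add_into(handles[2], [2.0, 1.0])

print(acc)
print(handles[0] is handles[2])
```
[3.5, 2.0]
True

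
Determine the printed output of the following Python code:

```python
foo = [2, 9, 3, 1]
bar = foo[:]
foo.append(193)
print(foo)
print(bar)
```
[2, 9, 3, 1, 193]
[2, 9, 3, 1]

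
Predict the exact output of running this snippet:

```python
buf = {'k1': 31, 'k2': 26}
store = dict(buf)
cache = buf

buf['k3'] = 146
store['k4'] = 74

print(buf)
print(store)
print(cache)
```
{'k1': 31, 'k2': 26, 'k3': 146}
{'k1': 31, 'k2': 26, 'k4': 74}
{'k1': 31, 'k2': 26, 'k3': 146}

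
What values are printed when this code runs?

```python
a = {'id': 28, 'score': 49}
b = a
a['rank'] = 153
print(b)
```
{'id': 28, 'score': 49, 'rank': 153}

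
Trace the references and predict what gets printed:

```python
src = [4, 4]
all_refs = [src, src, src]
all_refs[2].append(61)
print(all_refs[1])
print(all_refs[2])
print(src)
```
[4, 4, 61]
[4, 4, 61]
[4, 4, 61]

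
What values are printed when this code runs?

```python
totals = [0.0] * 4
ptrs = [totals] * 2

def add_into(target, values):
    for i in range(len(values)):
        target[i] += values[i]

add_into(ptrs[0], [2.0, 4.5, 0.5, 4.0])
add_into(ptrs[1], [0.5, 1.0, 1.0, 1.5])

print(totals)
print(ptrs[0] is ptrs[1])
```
[2.5, 5.5, 1.5, 5.5]
True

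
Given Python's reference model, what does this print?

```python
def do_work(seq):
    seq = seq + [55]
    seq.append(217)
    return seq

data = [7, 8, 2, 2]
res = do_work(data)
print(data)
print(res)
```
[7, 8, 2, 2]
[7, 8, 2, 2, 55, 217]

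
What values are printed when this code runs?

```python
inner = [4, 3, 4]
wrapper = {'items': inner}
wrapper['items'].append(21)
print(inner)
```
[4, 3, 4, 21]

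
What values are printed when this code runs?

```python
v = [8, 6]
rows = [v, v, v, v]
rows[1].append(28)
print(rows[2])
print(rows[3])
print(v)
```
[8, 6, 28]
[8, 6, 28]
[8, 6, 28]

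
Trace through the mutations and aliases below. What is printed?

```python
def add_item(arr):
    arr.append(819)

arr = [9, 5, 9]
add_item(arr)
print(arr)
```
[9, 5, 9, 819]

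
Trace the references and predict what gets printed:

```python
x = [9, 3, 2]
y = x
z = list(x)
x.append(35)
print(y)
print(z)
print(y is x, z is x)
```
[9, 3, 2, 35]
[9, 3, 2]
True False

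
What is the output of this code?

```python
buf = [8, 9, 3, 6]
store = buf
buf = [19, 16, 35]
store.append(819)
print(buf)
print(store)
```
[19, 16, 35]
[8, 9, 3, 6, 819]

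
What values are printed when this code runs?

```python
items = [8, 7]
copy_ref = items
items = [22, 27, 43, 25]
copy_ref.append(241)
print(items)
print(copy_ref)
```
[22, 27, 43, 25]
[8, 7, 241]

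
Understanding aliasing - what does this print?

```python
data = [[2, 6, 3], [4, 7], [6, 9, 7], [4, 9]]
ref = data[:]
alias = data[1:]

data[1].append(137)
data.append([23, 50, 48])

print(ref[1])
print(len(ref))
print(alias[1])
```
[4, 7, 137]
4
[6, 9, 7]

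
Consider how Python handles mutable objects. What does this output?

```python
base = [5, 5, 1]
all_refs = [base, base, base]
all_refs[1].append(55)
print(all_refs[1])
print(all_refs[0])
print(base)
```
[5, 5, 1, 55]
[5, 5, 1, 55]
[5, 5, 1, 55]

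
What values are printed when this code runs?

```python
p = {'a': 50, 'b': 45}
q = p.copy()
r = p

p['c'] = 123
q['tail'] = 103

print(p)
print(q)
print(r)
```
{'a': 50, 'b': 45, 'c': 123}
{'a': 50, 'b': 45, 'tail': 103}
{'a': 50, 'b': 45, 'c': 123}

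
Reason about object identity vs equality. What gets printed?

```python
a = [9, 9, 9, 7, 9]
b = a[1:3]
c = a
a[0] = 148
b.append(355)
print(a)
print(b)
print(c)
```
[148, 9, 9, 7, 9]
[9, 9, 355]
[148, 9, 9, 7, 9]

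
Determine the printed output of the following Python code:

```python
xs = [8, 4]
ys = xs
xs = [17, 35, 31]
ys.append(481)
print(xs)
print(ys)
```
[17, 35, 31]
[8, 4, 481]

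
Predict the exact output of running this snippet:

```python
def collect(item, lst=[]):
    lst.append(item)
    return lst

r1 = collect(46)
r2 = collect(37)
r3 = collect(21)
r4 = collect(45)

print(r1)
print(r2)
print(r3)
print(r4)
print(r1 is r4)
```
[46, 37, 21, 45]
[46, 37, 21, 45]
[46, 37, 21, 45]
[46, 37, 21, 45]
True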